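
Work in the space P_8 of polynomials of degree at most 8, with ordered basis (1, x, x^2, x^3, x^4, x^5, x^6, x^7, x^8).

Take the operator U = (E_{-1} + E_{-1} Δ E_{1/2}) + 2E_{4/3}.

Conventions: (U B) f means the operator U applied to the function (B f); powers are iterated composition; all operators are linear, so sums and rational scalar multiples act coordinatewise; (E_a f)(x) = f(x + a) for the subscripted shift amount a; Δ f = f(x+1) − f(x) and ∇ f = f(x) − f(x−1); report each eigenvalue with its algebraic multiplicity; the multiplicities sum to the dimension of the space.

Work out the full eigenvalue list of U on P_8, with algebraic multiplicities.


λ = 3 (multiplicity 9)

image of 1: 3
image of x: 3x + 8/3
image of x^2: 3x^2 + (16/3)x + 41/9
image of x^3: 3x^3 + 8x^2 + (41/3)x + 431/108
image of x^4: 3x^4 + (32/3)x^3 + (82/3)x^2 + (431/27)x + 593/81
image of x^5: 3x^5 + (40/3)x^4 + (410/9)x^3 + (2155/54)x^2 + (2965/81)x + 29123/3888
image of x^6: 3x^6 + 16x^5 + (205/3)x^4 + (2155/27)x^3 + (2965/27)x^2 + (29123/648)x + 8921/729
image of x^7: 3x^7 + (56/3)x^6 + (287/3)x^5 + (15085/108)x^4 + (20755/81)x^3 + (203861/1296)x^2 + (62447/729)x + 1959371/139968
image of x^8: 3x^8 + (64/3)x^7 + (1148/9)x^6 + (6034/27)x^5 + (41510/81)x^4 + (203861/486)x^3 + (249788/729)x^2 + (1959371/17496)x + 137633/6561
the matrix is upper triangular; its diagonal is (3, 3, 3, 3, 3, 3, 3, 3, 3)
for a triangular matrix the eigenvalues are the diagonal entries, with algebraic multiplicity their repetition count


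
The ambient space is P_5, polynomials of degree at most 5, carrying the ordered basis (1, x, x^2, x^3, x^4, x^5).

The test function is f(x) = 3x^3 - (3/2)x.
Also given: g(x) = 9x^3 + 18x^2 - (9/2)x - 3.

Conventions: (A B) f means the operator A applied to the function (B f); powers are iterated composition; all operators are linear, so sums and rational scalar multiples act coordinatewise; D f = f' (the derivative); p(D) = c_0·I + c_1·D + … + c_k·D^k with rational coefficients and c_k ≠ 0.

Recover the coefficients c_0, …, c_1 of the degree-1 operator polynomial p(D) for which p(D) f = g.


D^0 f = 3x^3 - (3/2)x
D^1 f = 9x^2 - 3/2
matching coefficients of g against c_0 f + c_1 Df + … from the top degree down determines the c_i
solution: c_0 = 3, c_1 = 2

c_0 = 3, c_1 = 2


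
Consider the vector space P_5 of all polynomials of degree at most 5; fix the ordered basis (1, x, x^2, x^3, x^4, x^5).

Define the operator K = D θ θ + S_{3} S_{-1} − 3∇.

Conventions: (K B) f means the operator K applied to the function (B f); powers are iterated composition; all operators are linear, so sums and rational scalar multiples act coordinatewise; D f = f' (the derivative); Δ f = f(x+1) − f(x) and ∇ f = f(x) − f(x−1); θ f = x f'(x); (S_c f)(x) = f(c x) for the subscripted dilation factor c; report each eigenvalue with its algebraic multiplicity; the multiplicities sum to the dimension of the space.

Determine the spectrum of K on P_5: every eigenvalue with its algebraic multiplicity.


image of 1: 1
image of x: -3x - 2
image of x^2: 9x^2 + 2x + 3
image of x^3: -27x^3 + 18x^2 + 9x - 3
image of x^4: 81x^4 + 52x^3 + 18x^2 - 12x + 3
image of x^5: -243x^5 + 110x^4 + 30x^3 - 30x^2 + 15x - 3
the matrix is upper triangular; its diagonal is (1, -3, 9, -27, 81, -243)
for a triangular matrix the eigenvalues are the diagonal entries, with algebraic multiplicity their repetition count

λ = -243 (multiplicity 1), λ = -27 (multiplicity 1), λ = -3 (multiplicity 1), λ = 1 (multiplicity 1), λ = 9 (multiplicity 1), λ = 81 (multiplicity 1)


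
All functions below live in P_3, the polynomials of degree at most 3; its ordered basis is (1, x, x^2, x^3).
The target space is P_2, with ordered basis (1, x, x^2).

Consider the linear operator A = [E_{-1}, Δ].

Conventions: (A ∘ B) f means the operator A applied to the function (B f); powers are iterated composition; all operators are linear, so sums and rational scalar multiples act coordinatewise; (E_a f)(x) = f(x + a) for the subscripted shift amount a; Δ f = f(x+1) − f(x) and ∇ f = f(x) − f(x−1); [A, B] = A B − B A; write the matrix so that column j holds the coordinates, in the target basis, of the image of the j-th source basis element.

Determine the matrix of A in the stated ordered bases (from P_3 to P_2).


image of 1: 0
image of x: 0
image of x^2: 0
image of x^3: 0
each image's coordinates form column j of the matrix

the matrix is [[0, 0, 0, 0]; [0, 0, 0, 0]; [0, 0, 0, 0]] (rows listed top to bottom)


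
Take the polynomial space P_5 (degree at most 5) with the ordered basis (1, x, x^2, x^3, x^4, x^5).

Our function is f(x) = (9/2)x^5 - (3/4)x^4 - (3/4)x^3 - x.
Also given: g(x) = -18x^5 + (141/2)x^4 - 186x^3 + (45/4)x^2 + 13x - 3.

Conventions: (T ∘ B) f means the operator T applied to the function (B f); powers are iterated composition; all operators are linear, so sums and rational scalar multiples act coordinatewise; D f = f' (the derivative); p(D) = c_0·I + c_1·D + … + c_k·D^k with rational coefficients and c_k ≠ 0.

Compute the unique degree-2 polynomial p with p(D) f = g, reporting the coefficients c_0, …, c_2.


p(D) = -4·I + 3·D − 2·D^2, i.e. c_0 = -4, c_1 = 3, c_2 = -2

D^0 f = (9/2)x^5 - (3/4)x^4 - (3/4)x^3 - x
D^1 f = (45/2)x^4 - 3x^3 - (9/4)x^2 - 1
D^2 f = 90x^3 - 9x^2 - (9/2)x
matching coefficients of g against c_0 f + c_1 Df + … from the top degree down determines the c_i
solution: c_0 = -4, c_1 = 3, c_2 = -2


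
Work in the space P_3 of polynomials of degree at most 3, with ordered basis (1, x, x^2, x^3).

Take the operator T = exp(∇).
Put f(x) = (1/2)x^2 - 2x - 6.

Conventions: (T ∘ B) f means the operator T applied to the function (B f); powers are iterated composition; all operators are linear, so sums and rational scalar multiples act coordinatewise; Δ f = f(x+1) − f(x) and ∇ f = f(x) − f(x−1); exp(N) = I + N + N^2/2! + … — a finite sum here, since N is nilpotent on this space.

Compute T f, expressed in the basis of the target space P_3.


the image equals g(x) = (1/2)x^2 - x - 8

order-1 term: x - 5/2
order-2 term: 1/2
the series for exp(∇) f terminates at order 2
exp(∇) f = (1/2)x^2 - x - 8


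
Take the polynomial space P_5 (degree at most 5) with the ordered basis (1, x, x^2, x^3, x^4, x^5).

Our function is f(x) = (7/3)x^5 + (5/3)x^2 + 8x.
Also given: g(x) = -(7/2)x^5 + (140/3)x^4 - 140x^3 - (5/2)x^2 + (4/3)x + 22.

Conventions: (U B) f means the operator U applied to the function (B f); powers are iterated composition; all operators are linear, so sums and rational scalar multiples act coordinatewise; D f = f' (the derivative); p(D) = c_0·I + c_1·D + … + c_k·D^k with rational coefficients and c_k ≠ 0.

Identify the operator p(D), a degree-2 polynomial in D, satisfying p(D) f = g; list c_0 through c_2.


p(D) = -(3/2)·I + 4·D − 3·D^2, i.e. c_0 = -3/2, c_1 = 4, c_2 = -3

D^0 f = (7/3)x^5 + (5/3)x^2 + 8x
D^1 f = (35/3)x^4 + (10/3)x + 8
D^2 f = (140/3)x^3 + 10/3
matching coefficients of g against c_0 f + c_1 Df + … from the top degree down determines the c_i
solution: c_0 = -3/2, c_1 = 4, c_2 = -3


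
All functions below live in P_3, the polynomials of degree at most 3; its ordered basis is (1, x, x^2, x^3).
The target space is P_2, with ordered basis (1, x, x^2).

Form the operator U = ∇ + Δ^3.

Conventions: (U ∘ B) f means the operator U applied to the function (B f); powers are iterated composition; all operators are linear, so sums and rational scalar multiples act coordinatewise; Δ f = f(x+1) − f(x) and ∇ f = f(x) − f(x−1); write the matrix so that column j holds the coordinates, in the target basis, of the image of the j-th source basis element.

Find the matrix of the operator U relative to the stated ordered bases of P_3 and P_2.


the matrix is [[0, 1, -1, 7]; [0, 0, 2, -3]; [0, 0, 0, 3]] (rows listed top to bottom)

image of 1: 0
image of x: 1
image of x^2: 2x - 1
image of x^3: 3x^2 - 3x + 7
each image's coordinates form column j of the matrix


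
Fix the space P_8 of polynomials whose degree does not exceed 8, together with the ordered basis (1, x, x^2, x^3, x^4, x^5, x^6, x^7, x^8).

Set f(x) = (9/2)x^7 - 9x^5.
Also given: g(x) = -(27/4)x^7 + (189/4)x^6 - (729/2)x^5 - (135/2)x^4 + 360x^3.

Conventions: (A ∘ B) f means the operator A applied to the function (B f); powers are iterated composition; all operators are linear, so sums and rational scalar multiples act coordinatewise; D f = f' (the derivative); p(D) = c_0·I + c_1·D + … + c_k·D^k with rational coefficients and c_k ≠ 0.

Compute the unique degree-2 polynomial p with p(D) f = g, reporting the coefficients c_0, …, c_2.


p(D) = -(3/2)·I + (3/2)·D − 2·D^2, i.e. c_0 = -3/2, c_1 = 3/2, c_2 = -2

D^0 f = (9/2)x^7 - 9x^5
D^1 f = (63/2)x^6 - 45x^4
D^2 f = 189x^5 - 180x^3
matching coefficients of g against c_0 f + c_1 Df + … from the top degree down determines the c_i
solution: c_0 = -3/2, c_1 = 3/2, c_2 = -2


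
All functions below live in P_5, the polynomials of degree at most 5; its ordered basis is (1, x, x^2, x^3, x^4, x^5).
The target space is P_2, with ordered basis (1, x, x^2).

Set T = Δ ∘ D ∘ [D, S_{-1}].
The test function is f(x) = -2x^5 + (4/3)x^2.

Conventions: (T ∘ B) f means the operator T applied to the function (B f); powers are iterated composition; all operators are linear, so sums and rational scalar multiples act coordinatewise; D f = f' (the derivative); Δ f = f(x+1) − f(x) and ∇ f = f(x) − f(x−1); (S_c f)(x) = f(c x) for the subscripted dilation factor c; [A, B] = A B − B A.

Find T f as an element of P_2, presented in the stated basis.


the result is g(x) = 240x^2 + 240x + 80

S_{-1} f = 2x^5 + (4/3)x^2
D S_{-1} f = 10x^4 + (8/3)x
D f = -10x^4 + (8/3)x
S_{-1} D f = -10x^4 - (8/3)x
[D, S_{-1}] f = 20x^4 + (16/3)x
D [D, S_{-1}] f = 80x^3 + 16/3
Δ D [D, S_{-1}] f = 240x^2 + 240x + 80


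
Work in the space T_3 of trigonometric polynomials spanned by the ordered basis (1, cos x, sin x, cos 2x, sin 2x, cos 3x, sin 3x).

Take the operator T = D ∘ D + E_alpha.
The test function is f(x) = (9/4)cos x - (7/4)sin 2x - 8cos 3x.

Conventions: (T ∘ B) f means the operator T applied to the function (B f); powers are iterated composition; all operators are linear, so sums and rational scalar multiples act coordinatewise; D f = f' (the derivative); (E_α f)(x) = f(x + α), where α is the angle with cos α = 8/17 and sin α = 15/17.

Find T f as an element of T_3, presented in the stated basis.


D f = -(9/4)sin x - (7/2)cos 2x + 24sin 3x
D D f = -(9/4)cos x + 7sin 2x + 72cos 3x
E_alpha f = (18/17)cos x - (135/68)sin x - (420/289)cos 2x + (1127/1156)sin 2x + (39104/4913)cos 3x - (3960/4913)sin 3x
(D ∘ D + E_alpha) f = -(81/68)cos x - (135/68)sin x - (420/289)cos 2x + (9219/1156)sin 2x + (392840/4913)cos 3x - (3960/4913)sin 3x

the image equals g(x) = -(81/68)cos x - (135/68)sin x - (420/289)cos 2x + (9219/1156)sin 2x + (392840/4913)cos 3x - (3960/4913)sin 3x


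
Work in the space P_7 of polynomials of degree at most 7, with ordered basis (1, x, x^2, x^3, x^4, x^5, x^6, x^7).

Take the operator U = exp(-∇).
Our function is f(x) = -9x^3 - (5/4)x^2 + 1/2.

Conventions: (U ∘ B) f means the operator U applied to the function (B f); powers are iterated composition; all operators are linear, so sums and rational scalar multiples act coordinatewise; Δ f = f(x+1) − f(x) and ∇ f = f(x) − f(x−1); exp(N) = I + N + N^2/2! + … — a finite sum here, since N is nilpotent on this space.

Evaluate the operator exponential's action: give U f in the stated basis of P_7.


order-1 term: 27x^2 - (49/2)x + 31/4
order-2 term: -27x + 103/4
order-3 term: 9
the series for exp(-∇) f terminates at order 3
exp(-∇) f = -9x^3 + (103/4)x^2 - (103/2)x + 43

the result is g(x) = -9x^3 + (103/4)x^2 - (103/2)x + 43


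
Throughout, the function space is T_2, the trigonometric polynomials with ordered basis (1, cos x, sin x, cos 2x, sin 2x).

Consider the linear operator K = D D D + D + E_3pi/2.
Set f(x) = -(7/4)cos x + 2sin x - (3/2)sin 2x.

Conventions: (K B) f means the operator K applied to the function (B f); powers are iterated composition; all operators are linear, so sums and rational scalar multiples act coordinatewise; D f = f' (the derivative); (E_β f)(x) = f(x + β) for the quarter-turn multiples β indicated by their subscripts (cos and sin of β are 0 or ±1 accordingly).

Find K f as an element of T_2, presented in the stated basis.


D f = 2cos x + (7/4)sin x - 3cos 2x
D D f = (7/4)cos x - 2sin x + 6sin 2x
D D D f = -2cos x - (7/4)sin x + 12cos 2x
D f = 2cos x + (7/4)sin x - 3cos 2x
E_3pi/2 f = -2cos x - (7/4)sin x + (3/2)sin 2x
(D D D + D + E_3pi/2) f = -2cos x - (7/4)sin x + 9cos 2x + (3/2)sin 2x

the result is g(x) = -2cos x - (7/4)sin x + 9cos 2x + (3/2)sin 2x


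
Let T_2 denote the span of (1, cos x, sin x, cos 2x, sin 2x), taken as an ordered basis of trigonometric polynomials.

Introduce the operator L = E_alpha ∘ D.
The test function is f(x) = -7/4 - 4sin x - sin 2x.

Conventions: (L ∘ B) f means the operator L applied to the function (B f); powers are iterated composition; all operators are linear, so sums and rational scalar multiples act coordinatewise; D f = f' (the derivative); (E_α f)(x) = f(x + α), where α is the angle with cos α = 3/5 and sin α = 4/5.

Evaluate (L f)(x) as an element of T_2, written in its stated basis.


D f = -4cos x - 2cos 2x
E_alpha D f = -(12/5)cos x + (16/5)sin x + (14/25)cos 2x + (48/25)sin 2x

the image equals g(x) = -(12/5)cos x + (16/5)sin x + (14/25)cos 2x + (48/25)sin 2x


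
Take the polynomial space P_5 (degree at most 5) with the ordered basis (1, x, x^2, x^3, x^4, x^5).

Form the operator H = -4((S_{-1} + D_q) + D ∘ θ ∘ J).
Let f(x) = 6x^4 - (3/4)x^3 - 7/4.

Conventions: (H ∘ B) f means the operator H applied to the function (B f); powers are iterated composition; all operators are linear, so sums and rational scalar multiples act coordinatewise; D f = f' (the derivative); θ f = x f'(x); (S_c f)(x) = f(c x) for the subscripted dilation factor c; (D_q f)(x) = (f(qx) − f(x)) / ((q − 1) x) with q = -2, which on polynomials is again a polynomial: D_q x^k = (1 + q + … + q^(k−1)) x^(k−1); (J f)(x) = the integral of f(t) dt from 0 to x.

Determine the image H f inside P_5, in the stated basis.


the image equals g(x) = -144x^4 + 129x^3 + 9x^2 + 14

S_{-1} f = 6x^4 + (3/4)x^3 - 7/4
D_q f = -30x^3 - (9/4)x^2
(S_{-1} + D_q) f = 6x^4 - (117/4)x^3 - (9/4)x^2 - 7/4
J f = (6/5)x^5 - (3/16)x^4 - (7/4)x
θ J f = 6x^5 - (3/4)x^4 - (7/4)x
D θ J f = 30x^4 - 3x^3 - 7/4
((S_{-1} + D_q) + D ∘ θ ∘ J) f = 36x^4 - (129/4)x^3 - (9/4)x^2 - 7/2
(-4((S_{-1} + D_q) + D ∘ θ ∘ J)) f = -144x^4 + 129x^3 + 9x^2 + 14


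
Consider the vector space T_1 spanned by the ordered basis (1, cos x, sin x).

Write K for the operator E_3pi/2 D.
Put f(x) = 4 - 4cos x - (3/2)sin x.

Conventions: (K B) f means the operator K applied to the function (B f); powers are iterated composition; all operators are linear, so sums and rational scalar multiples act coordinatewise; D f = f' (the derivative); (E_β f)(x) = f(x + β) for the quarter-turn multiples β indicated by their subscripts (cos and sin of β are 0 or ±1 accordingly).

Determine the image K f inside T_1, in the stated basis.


D f = -(3/2)cos x + 4sin x
E_3pi/2 D f = -4cos x - (3/2)sin x

the image equals g(x) = -4cos x - (3/2)sin x


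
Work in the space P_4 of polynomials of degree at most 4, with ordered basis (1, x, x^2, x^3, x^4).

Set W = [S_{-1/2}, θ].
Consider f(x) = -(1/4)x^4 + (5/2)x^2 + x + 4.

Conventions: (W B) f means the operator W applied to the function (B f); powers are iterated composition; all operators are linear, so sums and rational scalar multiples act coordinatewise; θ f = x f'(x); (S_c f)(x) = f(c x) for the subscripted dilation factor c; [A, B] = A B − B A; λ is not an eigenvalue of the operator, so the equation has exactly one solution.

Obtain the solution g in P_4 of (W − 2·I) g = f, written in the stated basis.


write g with unknown coordinates in the stated basis and equate coefficients in (W − 2·I) g = f
solving from the highest basis element down gives g = (1/8)x^4 - (5/4)x^2 - (1/2)x - 2
check: W g = 0
so W g − 2·g = -(1/4)x^4 + (5/2)x^2 + x + 4 = f ✓

the result is g(x) = (1/8)x^4 - (5/4)x^2 - (1/2)x - 2


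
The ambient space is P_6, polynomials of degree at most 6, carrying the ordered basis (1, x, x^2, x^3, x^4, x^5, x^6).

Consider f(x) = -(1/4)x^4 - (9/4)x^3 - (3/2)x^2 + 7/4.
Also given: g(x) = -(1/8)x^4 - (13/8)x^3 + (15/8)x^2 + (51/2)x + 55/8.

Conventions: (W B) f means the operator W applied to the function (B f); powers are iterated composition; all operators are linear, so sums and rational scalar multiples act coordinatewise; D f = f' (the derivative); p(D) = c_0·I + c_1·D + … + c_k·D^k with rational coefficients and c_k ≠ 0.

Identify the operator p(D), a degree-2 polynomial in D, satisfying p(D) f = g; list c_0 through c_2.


c_0 = 1/2, c_1 = 1/2, c_2 = -2

D^0 f = -(1/4)x^4 - (9/4)x^3 - (3/2)x^2 + 7/4
D^1 f = -x^3 - (27/4)x^2 - 3x
D^2 f = -3x^2 - (27/2)x - 3
matching coefficients of g against c_0 f + c_1 Df + … from the top degree down determines the c_i
solution: c_0 = 1/2, c_1 = 1/2, c_2 = -2


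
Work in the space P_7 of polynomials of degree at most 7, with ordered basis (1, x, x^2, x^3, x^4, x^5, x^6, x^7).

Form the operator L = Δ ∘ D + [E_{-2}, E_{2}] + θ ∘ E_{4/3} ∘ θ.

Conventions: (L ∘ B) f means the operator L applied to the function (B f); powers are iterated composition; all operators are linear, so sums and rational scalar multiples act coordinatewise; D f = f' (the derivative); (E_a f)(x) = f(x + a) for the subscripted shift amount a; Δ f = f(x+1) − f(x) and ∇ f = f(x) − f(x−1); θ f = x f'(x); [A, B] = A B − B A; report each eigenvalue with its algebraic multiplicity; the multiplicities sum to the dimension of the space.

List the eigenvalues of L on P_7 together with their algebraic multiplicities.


image of 1: 0
image of x: x
image of x^2: 4x^2 + (16/3)x + 2
image of x^3: 9x^3 + 24x^2 + 22x + 3
image of x^4: 16x^4 + 64x^3 + (292/3)x^2 + (1348/27)x + 4
image of x^5: 25x^5 + (400/3)x^4 + (860/3)x^3 + (7210/27)x^2 + (8020/81)x + 5
image of x^6: 36x^6 + 240x^5 + 670x^4 + (2740/3)x^3 + (5660/9)x^2 + (4906/27)x + 6
image of x^7: 49x^7 + 392x^6 + (4046/3)x^5 + (65555/27)x^4 + (66500/27)x^3 + (108857/81)x^2 + (231322/729)x + 7
the matrix is upper triangular; its diagonal is (0, 1, 4, 9, 16, 25, 36, 49)
for a triangular matrix the eigenvalues are the diagonal entries, with algebraic multiplicity their repetition count

λ = 0 (multiplicity 1), λ = 1 (multiplicity 1), λ = 4 (multiplicity 1), λ = 9 (multiplicity 1), λ = 16 (multiplicity 1), λ = 25 (multiplicity 1), λ = 36 (multiplicity 1), λ = 49 (multiplicity 1)


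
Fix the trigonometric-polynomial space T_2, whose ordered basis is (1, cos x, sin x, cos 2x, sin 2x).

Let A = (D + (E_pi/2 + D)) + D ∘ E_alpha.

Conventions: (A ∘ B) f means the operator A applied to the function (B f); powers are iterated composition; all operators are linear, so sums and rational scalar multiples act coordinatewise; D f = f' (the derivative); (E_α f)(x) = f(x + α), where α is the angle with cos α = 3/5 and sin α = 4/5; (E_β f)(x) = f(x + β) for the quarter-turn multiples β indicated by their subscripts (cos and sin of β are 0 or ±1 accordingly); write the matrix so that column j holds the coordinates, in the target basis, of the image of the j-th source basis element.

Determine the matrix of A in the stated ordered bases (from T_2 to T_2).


image of 1: 1
image of cos x: -(4/5)cos x - (18/5)sin x
image of sin x: (18/5)cos x - (4/5)sin x
image of cos 2x: -(73/25)cos 2x - (86/25)sin 2x
image of sin 2x: (86/25)cos 2x - (73/25)sin 2x
each image's coordinates form column j of the matrix

the matrix is [[1, 0, 0, 0, 0]; [0, -4/5, 18/5, 0, 0]; [0, -18/5, -4/5, 0, 0]; [0, 0, 0, -73/25, 86/25]; [0, 0, 0, -86/25, -73/25]] (rows listed top to bottom)


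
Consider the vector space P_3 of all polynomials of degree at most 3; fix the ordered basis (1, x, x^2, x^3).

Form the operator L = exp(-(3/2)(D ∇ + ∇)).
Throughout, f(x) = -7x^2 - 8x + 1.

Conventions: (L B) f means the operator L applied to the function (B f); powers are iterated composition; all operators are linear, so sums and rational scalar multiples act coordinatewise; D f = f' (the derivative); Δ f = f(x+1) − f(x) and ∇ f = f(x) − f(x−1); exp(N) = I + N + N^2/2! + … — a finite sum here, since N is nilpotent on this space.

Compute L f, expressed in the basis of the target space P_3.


the image equals g(x) = -7x^2 + 13x + 31/4

order-1 term: 21x + 45/2
order-2 term: -63/4
the series for exp(-(3/2)(D ∇ + ∇)) f terminates at order 2
exp(-(3/2)(D ∇ + ∇)) f = -7x^2 + 13x + 31/4


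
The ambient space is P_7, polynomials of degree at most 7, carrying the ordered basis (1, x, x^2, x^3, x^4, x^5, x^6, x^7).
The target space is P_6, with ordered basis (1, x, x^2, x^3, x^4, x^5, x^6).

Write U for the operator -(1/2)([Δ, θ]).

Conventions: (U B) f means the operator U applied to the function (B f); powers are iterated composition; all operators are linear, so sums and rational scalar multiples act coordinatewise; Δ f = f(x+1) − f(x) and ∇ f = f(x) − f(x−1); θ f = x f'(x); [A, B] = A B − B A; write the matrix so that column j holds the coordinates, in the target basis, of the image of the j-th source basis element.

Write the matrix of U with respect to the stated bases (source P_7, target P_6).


the matrix is [[0, -1/2, -1, -3/2, -2, -5/2, -3, -7/2]; [0, 0, -1, -3, -6, -10, -15, -21]; [0, 0, 0, -3/2, -6, -15, -30, -105/2]; [0, 0, 0, 0, -2, -10, -30, -70]; [0, 0, 0, 0, 0, -5/2, -15, -105/2]; [0, 0, 0, 0, 0, 0, -3, -21]; [0, 0, 0, 0, 0, 0, 0, -7/2]] (rows listed top to bottom)

image of 1: 0
image of x: -1/2
image of x^2: -x - 1
image of x^3: -(3/2)x^2 - 3x - 3/2
image of x^4: -2x^3 - 6x^2 - 6x - 2
image of x^5: -(5/2)x^4 - 10x^3 - 15x^2 - 10x - 5/2
image of x^6: -3x^5 - 15x^4 - 30x^3 - 30x^2 - 15x - 3
image of x^7: -(7/2)x^6 - 21x^5 - (105/2)x^4 - 70x^3 - (105/2)x^2 - 21x - 7/2
each image's coordinates form column j of the matrix


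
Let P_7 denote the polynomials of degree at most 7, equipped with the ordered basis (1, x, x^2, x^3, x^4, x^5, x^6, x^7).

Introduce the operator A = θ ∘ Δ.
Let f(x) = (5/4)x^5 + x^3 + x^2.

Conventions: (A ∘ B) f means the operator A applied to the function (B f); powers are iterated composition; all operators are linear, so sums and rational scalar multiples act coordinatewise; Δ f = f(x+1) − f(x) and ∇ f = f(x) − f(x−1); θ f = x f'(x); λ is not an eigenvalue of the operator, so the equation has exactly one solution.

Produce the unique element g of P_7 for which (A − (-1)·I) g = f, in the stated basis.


the image equals g(x) = (5/4)x^5 - 25x^4 + (527/2)x^3 - 1305x^2 + (7653/4)x

write g with unknown coordinates in the stated basis and equate coefficients in (A − (-1)·I) g = f
solving from the highest basis element down gives g = (5/4)x^5 - 25x^4 + (527/2)x^3 - 1305x^2 + (7653/4)x
check: A g = 25x^4 - (525/2)x^3 + 1306x^2 - (7653/4)x
so A g − (-1)·g = (5/4)x^5 + x^3 + x^2 = f ✓


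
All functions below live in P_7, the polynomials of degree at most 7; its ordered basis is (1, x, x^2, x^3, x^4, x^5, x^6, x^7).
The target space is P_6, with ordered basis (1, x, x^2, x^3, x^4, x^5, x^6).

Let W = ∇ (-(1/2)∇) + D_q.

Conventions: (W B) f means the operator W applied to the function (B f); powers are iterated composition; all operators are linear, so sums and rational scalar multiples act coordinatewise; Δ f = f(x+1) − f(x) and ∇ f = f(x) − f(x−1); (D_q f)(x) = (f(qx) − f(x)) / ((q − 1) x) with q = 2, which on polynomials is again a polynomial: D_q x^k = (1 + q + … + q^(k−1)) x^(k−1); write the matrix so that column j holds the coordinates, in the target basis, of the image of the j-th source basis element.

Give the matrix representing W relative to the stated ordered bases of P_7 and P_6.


the matrix is [[0, 1, -1, 3, -7, 15, -31, 63]; [0, 0, 3, -3, 12, -35, 90, -217]; [0, 0, 0, 7, -6, 30, -105, 315]; [0, 0, 0, 0, 15, -10, 60, -245]; [0, 0, 0, 0, 0, 31, -15, 105]; [0, 0, 0, 0, 0, 0, 63, -21]; [0, 0, 0, 0, 0, 0, 0, 127]] (rows listed top to bottom)

image of 1: 0
image of x: 1
image of x^2: 3x - 1
image of x^3: 7x^2 - 3x + 3
image of x^4: 15x^3 - 6x^2 + 12x - 7
image of x^5: 31x^4 - 10x^3 + 30x^2 - 35x + 15
image of x^6: 63x^5 - 15x^4 + 60x^3 - 105x^2 + 90x - 31
image of x^7: 127x^6 - 21x^5 + 105x^4 - 245x^3 + 315x^2 - 217x + 63
each image's coordinates form column j of the matrix


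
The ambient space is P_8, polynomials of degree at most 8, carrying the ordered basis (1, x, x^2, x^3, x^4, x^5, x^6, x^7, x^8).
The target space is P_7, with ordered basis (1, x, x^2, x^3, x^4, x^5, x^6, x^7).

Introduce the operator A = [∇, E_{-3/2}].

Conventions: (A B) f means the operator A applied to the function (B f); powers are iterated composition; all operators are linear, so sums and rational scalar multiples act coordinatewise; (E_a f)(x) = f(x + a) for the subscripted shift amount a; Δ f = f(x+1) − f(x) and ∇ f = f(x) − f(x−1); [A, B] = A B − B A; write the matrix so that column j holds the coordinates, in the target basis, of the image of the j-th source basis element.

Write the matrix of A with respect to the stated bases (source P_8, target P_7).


the matrix is [[0, 0, 0, 0, 0, 0, 0, 0, 0]; [0, 0, 0, 0, 0, 0, 0, 0, 0]; [0, 0, 0, 0, 0, 0, 0, 0, 0]; [0, 0, 0, 0, 0, 0, 0, 0, 0]; [0, 0, 0, 0, 0, 0, 0, 0, 0]; [0, 0, 0, 0, 0, 0, 0, 0, 0]; [0, 0, 0, 0, 0, 0, 0, 0, 0]; [0, 0, 0, 0, 0, 0, 0, 0, 0]] (rows listed top to bottom)

image of 1: 0
image of x: 0
image of x^2: 0
image of x^3: 0
image of x^4: 0
image of x^5: 0
image of x^6: 0
image of x^7: 0
image of x^8: 0
each image's coordinates form column j of the matrix


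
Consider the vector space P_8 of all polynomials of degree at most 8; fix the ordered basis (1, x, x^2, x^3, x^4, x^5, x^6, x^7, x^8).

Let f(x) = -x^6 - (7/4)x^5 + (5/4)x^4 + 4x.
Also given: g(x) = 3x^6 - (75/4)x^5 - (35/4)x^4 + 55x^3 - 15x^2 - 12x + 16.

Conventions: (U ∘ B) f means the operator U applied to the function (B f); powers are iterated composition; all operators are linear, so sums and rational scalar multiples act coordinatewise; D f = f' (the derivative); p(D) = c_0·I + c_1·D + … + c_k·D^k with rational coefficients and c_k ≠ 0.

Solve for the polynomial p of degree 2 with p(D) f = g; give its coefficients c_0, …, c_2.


p(D) = -3·I + 4·D − D^2, i.e. c_0 = -3, c_1 = 4, c_2 = -1

D^0 f = -x^6 - (7/4)x^5 + (5/4)x^4 + 4x
D^1 f = -6x^5 - (35/4)x^4 + 5x^3 + 4
D^2 f = -30x^4 - 35x^3 + 15x^2
matching coefficients of g against c_0 f + c_1 Df + … from the top degree down determines the c_i
solution: c_0 = -3, c_1 = 4, c_2 = -1


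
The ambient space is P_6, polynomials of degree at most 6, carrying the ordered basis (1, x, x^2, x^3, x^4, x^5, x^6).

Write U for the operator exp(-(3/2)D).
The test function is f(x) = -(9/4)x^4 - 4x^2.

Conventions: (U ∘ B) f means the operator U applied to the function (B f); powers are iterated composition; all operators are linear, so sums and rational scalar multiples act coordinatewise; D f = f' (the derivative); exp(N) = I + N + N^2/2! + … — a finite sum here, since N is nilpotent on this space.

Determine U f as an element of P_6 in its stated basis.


g(x) = -(9/4)x^4 + (27/2)x^3 - (275/8)x^2 + (339/8)x - 1305/64

order-1 term: (27/2)x^3 + 12x
order-2 term: -(243/8)x^2 - 9
order-3 term: (243/8)x
order-4 term: -729/64
the series for exp(-(3/2)D) f terminates at order 4
exp(-(3/2)D) f = -(9/4)x^4 + (27/2)x^3 - (275/8)x^2 + (339/8)x - 1305/64


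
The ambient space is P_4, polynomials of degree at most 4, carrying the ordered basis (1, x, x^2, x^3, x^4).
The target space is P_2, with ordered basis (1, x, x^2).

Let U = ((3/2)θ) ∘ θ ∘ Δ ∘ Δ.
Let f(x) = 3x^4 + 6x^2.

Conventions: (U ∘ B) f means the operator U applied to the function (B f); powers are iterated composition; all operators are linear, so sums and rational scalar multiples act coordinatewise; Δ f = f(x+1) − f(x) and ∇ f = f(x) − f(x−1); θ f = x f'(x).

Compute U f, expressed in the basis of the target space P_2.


the result is g(x) = 216x^2 + 108x

Δ f = 12x^3 + 18x^2 + 24x + 9
Δ Δ f = 36x^2 + 72x + 54
θ (Δ ∘ Δ) f = 72x^2 + 72x
θ θ (Δ ∘ Δ) f = 144x^2 + 72x
((3/2)θ) θ (Δ ∘ Δ) f = 216x^2 + 108x


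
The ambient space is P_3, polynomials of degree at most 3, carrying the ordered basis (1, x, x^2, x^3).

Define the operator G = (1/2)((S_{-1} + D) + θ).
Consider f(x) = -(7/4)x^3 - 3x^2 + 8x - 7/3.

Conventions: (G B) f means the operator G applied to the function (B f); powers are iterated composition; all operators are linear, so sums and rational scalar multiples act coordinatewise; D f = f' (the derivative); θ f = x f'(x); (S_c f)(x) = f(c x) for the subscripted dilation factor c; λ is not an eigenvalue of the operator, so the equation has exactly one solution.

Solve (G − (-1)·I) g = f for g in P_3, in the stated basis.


write g with unknown coordinates in the stated basis and equate coefficients in (G − (-1)·I) g = f
solving from the highest basis element down gives g = -(7/8)x^3 - (27/40)x^2 + (347/40)x - 1601/360
check: G g = -(7/8)x^3 - (93/40)x^2 - (27/40)x + 761/360
so G g − (-1)·g = -(7/4)x^3 - 3x^2 + 8x - 7/3 = f ✓

g(x) = -(7/8)x^3 - (27/40)x^2 + (347/40)x - 1601/360


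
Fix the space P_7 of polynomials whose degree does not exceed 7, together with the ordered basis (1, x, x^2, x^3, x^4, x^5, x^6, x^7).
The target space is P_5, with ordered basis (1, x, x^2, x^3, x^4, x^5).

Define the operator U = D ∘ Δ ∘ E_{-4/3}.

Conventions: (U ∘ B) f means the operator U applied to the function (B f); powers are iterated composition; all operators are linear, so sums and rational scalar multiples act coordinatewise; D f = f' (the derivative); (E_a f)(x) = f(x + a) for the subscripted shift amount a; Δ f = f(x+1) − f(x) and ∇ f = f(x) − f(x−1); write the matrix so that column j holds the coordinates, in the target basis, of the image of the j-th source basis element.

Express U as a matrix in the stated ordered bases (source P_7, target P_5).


image of 1: 0
image of x: 0
image of x^2: 2
image of x^3: 6x - 5
image of x^4: 12x^2 - 20x + 28/3
image of x^5: 20x^3 - 50x^2 + (140/3)x - 425/27
image of x^6: 30x^4 - 100x^3 + 140x^2 - (850/9)x + 682/27
image of x^7: 42x^5 - 175x^4 + (980/3)x^3 - (2975/9)x^2 + (4774/27)x - 3185/81
each image's coordinates form column j of the matrix

the matrix is [[0, 0, 2, -5, 28/3, -425/27, 682/27, -3185/81]; [0, 0, 0, 6, -20, 140/3, -850/9, 4774/27]; [0, 0, 0, 0, 12, -50, 140, -2975/9]; [0, 0, 0, 0, 0, 20, -100, 980/3]; [0, 0, 0, 0, 0, 0, 30, -175]; [0, 0, 0, 0, 0, 0, 0, 42]] (rows listed top to bottom)


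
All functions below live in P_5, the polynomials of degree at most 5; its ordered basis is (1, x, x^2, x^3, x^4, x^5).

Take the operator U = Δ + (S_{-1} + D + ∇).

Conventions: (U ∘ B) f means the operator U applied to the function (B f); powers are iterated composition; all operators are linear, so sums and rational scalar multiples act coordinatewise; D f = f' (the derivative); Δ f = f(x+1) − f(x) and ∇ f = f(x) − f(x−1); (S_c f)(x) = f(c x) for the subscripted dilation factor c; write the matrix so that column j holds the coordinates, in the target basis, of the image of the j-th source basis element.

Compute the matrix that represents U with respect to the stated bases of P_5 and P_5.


image of 1: 1
image of x: -x + 3
image of x^2: x^2 + 6x
image of x^3: -x^3 + 9x^2 + 2
image of x^4: x^4 + 12x^3 + 8x
image of x^5: -x^5 + 15x^4 + 20x^2 + 2
each image's coordinates form column j of the matrix

the matrix is [[1, 3, 0, 2, 0, 2]; [0, -1, 6, 0, 8, 0]; [0, 0, 1, 9, 0, 20]; [0, 0, 0, -1, 12, 0]; [0, 0, 0, 0, 1, 15]; [0, 0, 0, 0, 0, -1]] (rows listed top to bottom)


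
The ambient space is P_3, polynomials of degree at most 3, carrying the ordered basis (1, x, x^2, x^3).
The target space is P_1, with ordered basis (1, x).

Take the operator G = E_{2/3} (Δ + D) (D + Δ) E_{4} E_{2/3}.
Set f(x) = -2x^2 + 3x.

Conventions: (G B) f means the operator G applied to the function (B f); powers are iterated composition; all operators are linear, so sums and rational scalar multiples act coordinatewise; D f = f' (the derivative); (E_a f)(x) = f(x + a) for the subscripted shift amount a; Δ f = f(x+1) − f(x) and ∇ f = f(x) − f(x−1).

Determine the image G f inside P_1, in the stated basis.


the result is g(x) = -16

E_{2/3} f = -2x^2 + (1/3)x + 10/9
E_{4} E_{2/3} f = -2x^2 - (47/3)x - 266/9
D (E_{4} E_{2/3}) f = -4x - 47/3
Δ (E_{4} E_{2/3}) f = -4x - 53/3
(D + Δ) (E_{4} E_{2/3}) f = -8x - 100/3
Δ (D + Δ) (E_{4} E_{2/3}) f = -8
D (D + Δ) (E_{4} E_{2/3}) f = -8
(Δ + D) (D + Δ) (E_{4} E_{2/3}) f = -16
E_{2/3} ((Δ + D) (D + Δ) E_{4} E_{2/3}) f = -16


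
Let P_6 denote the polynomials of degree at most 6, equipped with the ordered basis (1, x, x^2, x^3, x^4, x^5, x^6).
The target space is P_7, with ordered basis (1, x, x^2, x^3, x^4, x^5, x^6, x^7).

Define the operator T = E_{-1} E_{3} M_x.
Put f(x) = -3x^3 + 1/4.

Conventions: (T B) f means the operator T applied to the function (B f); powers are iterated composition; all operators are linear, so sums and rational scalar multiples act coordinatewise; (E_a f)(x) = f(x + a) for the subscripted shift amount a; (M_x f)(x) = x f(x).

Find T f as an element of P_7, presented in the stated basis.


M_x f = -3x^4 + (1/4)x
E_{3} M_x f = -3x^4 - 36x^3 - 162x^2 - (1295/4)x - 969/4
E_{-1} (E_{3} M_x) f = -3x^4 - 24x^3 - 72x^2 - (383/4)x - 95/2

the image equals g(x) = -3x^4 - 24x^3 - 72x^2 - (383/4)x - 95/2


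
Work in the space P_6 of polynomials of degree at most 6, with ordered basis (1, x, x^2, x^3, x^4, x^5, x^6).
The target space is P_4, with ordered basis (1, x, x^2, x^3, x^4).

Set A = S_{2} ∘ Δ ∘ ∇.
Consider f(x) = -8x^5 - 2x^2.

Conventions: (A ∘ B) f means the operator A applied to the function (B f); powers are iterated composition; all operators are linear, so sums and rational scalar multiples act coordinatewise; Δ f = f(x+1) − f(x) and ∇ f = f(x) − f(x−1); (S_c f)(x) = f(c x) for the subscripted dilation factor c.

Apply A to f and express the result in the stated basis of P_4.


the result is g(x) = -1280x^3 - 160x - 4

∇ f = -40x^4 + 80x^3 - 80x^2 + 36x - 6
Δ ∇ f = -160x^3 - 80x - 4
S_{2} Δ ∇ f = -1280x^3 - 160x - 4


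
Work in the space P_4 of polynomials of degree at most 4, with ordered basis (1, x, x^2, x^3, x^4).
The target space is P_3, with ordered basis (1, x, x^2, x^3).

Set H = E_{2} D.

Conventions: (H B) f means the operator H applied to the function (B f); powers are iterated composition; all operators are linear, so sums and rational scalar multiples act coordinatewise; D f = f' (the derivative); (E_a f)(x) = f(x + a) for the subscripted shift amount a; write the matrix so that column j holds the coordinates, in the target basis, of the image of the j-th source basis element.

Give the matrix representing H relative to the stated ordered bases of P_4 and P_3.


image of 1: 0
image of x: 1
image of x^2: 2x + 4
image of x^3: 3x^2 + 12x + 12
image of x^4: 4x^3 + 24x^2 + 48x + 32
each image's coordinates form column j of the matrix

the matrix is [[0, 1, 4, 12, 32]; [0, 0, 2, 12, 48]; [0, 0, 0, 3, 24]; [0, 0, 0, 0, 4]] (rows listed top to bottom)


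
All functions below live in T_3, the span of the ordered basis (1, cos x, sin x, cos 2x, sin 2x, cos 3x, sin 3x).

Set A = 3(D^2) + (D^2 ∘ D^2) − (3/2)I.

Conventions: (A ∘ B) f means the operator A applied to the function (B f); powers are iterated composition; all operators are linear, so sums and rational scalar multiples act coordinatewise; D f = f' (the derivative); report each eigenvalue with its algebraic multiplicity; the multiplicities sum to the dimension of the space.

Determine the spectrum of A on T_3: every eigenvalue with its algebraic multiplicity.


λ = -7/2 (multiplicity 2), λ = -3/2 (multiplicity 1), λ = 5/2 (multiplicity 2), λ = 105/2 (multiplicity 2)

image of 1: -3/2
image of cos x: -(7/2)cos x
image of sin x: -(7/2)sin x
image of cos 2x: (5/2)cos 2x
image of sin 2x: (5/2)sin 2x
image of cos 3x: (105/2)cos 3x
image of sin 3x: (105/2)sin 3x
the matrix is diagonal; its diagonal is (-3/2, -7/2, -7/2, 5/2, 5/2, 105/2, 105/2)
for a triangular matrix the eigenvalues are the diagonal entries, with algebraic multiplicity their repetition count


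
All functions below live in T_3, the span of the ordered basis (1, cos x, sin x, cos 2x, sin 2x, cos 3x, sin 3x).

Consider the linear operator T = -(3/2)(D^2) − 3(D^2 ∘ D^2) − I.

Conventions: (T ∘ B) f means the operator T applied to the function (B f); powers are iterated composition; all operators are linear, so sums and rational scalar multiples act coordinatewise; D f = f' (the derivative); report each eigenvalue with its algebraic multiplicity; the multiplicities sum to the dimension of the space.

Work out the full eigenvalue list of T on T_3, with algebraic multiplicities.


λ = -461/2 (multiplicity 2), λ = -43 (multiplicity 2), λ = -5/2 (multiplicity 2), λ = -1 (multiplicity 1)

image of 1: -1
image of cos x: -(5/2)cos x
image of sin x: -(5/2)sin x
image of cos 2x: -43cos 2x
image of sin 2x: -43sin 2x
image of cos 3x: -(461/2)cos 3x
image of sin 3x: -(461/2)sin 3x
the matrix is diagonal; its diagonal is (-1, -5/2, -5/2, -43, -43, -461/2, -461/2)
for a triangular matrix the eigenvalues are the diagonal entries, with algebraic multiplicity their repetition count


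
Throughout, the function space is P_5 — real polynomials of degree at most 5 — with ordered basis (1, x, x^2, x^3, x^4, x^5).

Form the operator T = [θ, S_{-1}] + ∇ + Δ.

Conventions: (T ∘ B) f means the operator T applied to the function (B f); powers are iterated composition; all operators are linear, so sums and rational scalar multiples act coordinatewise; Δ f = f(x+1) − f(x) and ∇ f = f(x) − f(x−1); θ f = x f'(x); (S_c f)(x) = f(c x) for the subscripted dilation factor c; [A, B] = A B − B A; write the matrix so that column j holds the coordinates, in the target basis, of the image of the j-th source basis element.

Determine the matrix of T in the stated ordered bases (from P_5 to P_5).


the matrix is [[0, 2, 0, 2, 0, 2]; [0, 0, 4, 0, 8, 0]; [0, 0, 0, 6, 0, 20]; [0, 0, 0, 0, 8, 0]; [0, 0, 0, 0, 0, 10]; [0, 0, 0, 0, 0, 0]] (rows listed top to bottom)

image of 1: 0
image of x: 2
image of x^2: 4x
image of x^3: 6x^2 + 2
image of x^4: 8x^3 + 8x
image of x^5: 10x^4 + 20x^2 + 2
each image's coordinates form column j of the matrix


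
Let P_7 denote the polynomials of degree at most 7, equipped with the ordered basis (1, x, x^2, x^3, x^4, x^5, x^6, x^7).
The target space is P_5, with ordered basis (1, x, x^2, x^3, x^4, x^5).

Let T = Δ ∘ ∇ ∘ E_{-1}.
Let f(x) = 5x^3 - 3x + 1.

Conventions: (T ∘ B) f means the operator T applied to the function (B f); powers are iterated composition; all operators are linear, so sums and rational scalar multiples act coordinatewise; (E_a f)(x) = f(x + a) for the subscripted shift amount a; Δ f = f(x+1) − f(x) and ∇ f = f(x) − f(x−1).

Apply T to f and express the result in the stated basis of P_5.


E_{-1} f = 5x^3 - 15x^2 + 12x - 1
∇ E_{-1} f = 15x^2 - 45x + 32
Δ ∇ E_{-1} f = 30x - 30

the result is g(x) = 30x - 30


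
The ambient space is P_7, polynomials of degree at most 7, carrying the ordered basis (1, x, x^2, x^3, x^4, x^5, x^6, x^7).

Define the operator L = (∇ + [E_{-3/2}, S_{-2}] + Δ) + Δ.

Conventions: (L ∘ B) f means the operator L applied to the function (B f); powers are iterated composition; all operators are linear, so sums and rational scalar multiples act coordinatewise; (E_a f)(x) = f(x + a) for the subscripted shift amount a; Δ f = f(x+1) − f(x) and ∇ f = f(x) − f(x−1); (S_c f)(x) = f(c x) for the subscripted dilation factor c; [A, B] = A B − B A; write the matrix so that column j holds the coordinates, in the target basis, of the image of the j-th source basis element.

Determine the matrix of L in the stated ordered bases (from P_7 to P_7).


image of 1: 0
image of x: 15/2
image of x^2: -12x + 31/4
image of x^3: 63x^2 - (75/2)x + 267/8
image of x^4: -132x^3 + 168x^2 - 231x + 1231/16
image of x^5: 375x^4 - 530x^3 + 1245x^2 - (6035/8)x + 8115/32
image of x^6: -846x^5 + 1635x^4 - 4800x^3 + (18285/4)x^2 - (23913/8)x + 45991/64
image of x^7: 2037x^6 - 4515x^5 + 17115x^4 - (42455/2)x^3 + (168903/8)x^2 - (321265/32)x + 282507/128
each image's coordinates form column j of the matrix

the matrix is [[0, 15/2, 31/4, 267/8, 1231/16, 8115/32, 45991/64, 282507/128]; [0, 0, -12, -75/2, -231, -6035/8, -23913/8, -321265/32]; [0, 0, 0, 63, 168, 1245, 18285/4, 168903/8]; [0, 0, 0, 0, -132, -530, -4800, -42455/2]; [0, 0, 0, 0, 0, 375, 1635, 17115]; [0, 0, 0, 0, 0, 0, -846, -4515]; [0, 0, 0, 0, 0, 0, 0, 2037]; [0, 0, 0, 0, 0, 0, 0, 0]] (rows listed top to bottom)
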